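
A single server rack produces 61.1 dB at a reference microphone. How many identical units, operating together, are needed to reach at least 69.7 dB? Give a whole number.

8

Need L₁ + 10·log₁₀ N ≥ 69.7, i.e. log₁₀ N ≥ 0.86.
N ≥ 10^(8.6/10) = 7.244, so N = 8.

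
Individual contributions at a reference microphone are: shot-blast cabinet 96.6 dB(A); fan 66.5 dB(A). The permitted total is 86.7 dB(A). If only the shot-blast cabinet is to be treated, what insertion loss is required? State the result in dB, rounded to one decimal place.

Everything except the shot-blast cabinet sums to 10^(66.5/10) = 4.467e+06 in linear terms, 66.50 dB(A).
To meet 86.7 dB(A) overall, the treated shot-blast cabinet may contribute at most 10^(86.7/10) − 4.467e+06 = 4.633e+08, i.e. 86.66 dB(A).
Required insertion loss = 96.6 − 86.66 = 9.94 dB.

9.9 dB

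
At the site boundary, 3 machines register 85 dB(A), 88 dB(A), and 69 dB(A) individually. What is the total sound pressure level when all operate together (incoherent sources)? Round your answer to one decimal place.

89.8 dB(A)

For uncorrelated sources the intensities add, so convert each level to linear form, sum, and take 10·log₁₀ of the total.
Σ 10^(L/10) = 10^(85/10) + 10^(88/10) + 10^(69/10) = 9.551e+08.
L_total = 10·log₁₀(9.551e+08) = 89.80 dB(A).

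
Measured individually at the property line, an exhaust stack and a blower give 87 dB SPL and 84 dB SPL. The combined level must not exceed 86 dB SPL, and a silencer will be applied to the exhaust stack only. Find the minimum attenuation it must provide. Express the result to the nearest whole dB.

5 dB

Fixed contribution from the other source: Σ 10^(L/10) = 10^(84/10) = 2.512e+08 (84.00 dB SPL).
To meet 86 dB SPL overall, the treated exhaust stack may contribute at most 10^(86/10) − 2.512e+08 = 1.469e+08, i.e. 81.67 dB SPL.
Required insertion loss = 87 − 81.67 = 5.33 dB.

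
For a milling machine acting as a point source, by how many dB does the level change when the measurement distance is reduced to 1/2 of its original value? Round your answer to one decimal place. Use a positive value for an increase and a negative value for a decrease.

+6.0 dB

With spherical spreading the level changes by −20·log₁₀(r₂/r₁).
ΔL = −20·log₁₀(0.5) = +6.02 dB.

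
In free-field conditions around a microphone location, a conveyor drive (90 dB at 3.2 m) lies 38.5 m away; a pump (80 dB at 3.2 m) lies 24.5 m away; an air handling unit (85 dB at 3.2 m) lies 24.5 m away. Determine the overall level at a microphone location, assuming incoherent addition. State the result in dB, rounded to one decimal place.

Propagate each source to the receiver with L = L_ref − 20·log₁₀(r/r_ref), then add intensities.
conveyor drive: 90 − 20·log₁₀(38.5/3.2) = 90 − 21.61 = 68.39 dB.
pump: 80 − 20·log₁₀(24.5/3.2) = 80 − 17.68 = 62.32 dB.
air handling unit: 85 − 20·log₁₀(24.5/3.2) = 85 − 17.68 = 67.32 dB.
Σ 10^(L/10) = 1.401e+07 → L_total = 10·log₁₀(1.401e+07) = 71.46 dB.

71.5 dB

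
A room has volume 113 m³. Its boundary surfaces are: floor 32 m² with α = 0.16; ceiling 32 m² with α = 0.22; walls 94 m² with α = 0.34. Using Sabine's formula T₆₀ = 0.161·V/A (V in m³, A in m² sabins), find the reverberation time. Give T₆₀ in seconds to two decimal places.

0.41 s

A = Σ Sᵢαᵢ = 32·0.16 + 32·0.22 + 94·0.34 = 44.12 m².
T₆₀ = 0.161·V/A = 0.161·113/44.12 = 0.412 s.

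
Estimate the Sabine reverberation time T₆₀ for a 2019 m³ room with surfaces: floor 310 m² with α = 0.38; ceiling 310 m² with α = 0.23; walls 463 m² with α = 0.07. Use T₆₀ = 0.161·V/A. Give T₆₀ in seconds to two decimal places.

Total absorption A = 310·0.38 + 310·0.23 + 463·0.07 = 221.51 m² sabins.
T₆₀ = 0.161·V/A = 0.161·2019/221.51 = 1.467 s.

1.47 s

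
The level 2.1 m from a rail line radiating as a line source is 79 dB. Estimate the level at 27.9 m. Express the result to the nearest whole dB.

68 dB

Line-source attenuation: ΔL = 10·log₁₀(r₂/r₁) = 10·log₁₀(27.9/2.1) = 11.234 dB.
L₂ = 79 − 10·log₁₀(27.9/2.1) = 79 − 11.234 = 67.77 dB.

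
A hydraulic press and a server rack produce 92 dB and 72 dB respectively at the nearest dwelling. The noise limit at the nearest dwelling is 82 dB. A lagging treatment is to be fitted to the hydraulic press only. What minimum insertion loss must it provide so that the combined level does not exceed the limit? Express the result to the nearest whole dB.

10 dB

Everything except the hydraulic press sums to 10^(72/10) = 1.585e+07 in linear terms, 72.00 dB.
The limit corresponds to 10^(82/10) = 1.585e+08; subtracting the fixed part leaves 1.426e+08 for the hydraulic press, i.e. 81.54 dB.
Required insertion loss = 92 − 81.54 = 10.46 dB.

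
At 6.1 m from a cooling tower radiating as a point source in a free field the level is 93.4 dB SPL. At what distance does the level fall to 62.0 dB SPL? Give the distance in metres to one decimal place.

226.6 m

For a point source L₁ − L₂ = 20·log₁₀(r₂/r₁), so r₂ = r₁·10^((L₁−L₂)/20).
r₂ = 6.1·10^((93.4−62.0)/20) = 6.1·10^(31.4/20) = 226.64 m.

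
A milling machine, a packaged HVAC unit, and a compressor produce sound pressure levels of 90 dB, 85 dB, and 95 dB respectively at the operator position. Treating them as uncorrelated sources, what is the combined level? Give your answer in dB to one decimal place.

Incoherent sources combine by intensity addition: L_total = 10·log₁₀(Σ 10^(L_i/10)).
Σ 10^(L/10) = 10^(90/10) + 10^(85/10) + 10^(95/10) = 4.479e+09.
L_total = 10·log₁₀(4.479e+09) = 96.51 dB.

96.5 dB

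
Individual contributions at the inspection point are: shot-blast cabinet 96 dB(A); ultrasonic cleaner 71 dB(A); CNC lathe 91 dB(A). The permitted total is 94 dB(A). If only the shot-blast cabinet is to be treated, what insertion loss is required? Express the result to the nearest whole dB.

The untreated sources together contribute 10^(71/10) + 10^(91/10) = 1.272e+09, i.e. 91.04 dB(A).
The limit corresponds to 10^(94/10) = 2.512e+09; subtracting the fixed part leaves 1.240e+09 for the shot-blast cabinet, i.e. 90.94 dB(A).
So the shot-blast cabinet must be reduced from 96 to 90.94 dB(A): IL = 5.06 dB.

5 dB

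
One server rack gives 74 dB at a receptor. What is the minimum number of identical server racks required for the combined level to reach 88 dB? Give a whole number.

26

The shortfall is 88 − 74 = 14.0 dB, and N units add 10·log₁₀ N, so need 10·log₁₀ N ≥ 14.0.
N ≥ 10^(14.0/10) = 25.119, so N = 26.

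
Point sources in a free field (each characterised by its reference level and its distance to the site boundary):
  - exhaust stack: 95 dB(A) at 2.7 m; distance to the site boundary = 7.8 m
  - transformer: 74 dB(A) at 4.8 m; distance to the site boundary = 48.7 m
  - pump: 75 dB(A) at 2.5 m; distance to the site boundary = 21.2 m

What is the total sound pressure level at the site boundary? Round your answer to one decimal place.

85.8 dB(A)

Apply inverse-square spreading to bring every level to the receiver, then sum 10^(L/10).
exhaust stack: 95 − 20·log₁₀(7.8/2.7) = 95 − 9.21 = 85.79 dB(A).
transformer: 74 − 20·log₁₀(48.7/4.8) = 74 − 20.13 = 53.87 dB(A).
pump: 75 − 20·log₁₀(21.2/2.5) = 75 − 18.57 = 56.43 dB(A).
Σ 10^(L/10) = 3.796e+08 → L_total = 10·log₁₀(3.796e+08) = 85.79 dB(A).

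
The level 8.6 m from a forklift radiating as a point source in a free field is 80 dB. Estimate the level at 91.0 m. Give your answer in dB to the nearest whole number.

Spherical spreading from a point source gives a 20·log₁₀(r₂/r₁) drop.
L₂ = 80 − 20·log₁₀(91.0/8.6) = 80 − 20.491 = 59.51 dB.

60 dB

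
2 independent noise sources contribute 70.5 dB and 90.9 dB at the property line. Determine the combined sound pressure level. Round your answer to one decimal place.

Incoherent sources combine by intensity addition: L_total = 10·log₁₀(Σ 10^(L_i/10)).
Σ 10^(L/10) = 10^(70.5/10) + 10^(90.9/10) = 1.241e+09.
L_total = 10·log₁₀(1.241e+09) = 90.94 dB.

90.9 dB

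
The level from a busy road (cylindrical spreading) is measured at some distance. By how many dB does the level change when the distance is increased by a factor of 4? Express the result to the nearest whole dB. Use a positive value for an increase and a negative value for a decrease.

-6 dB

A line source loses 3 dB per doubling of distance; generally ΔL = −10·log₁₀(r₂/r₁).
ΔL = −10·log₁₀(4) = -6.02 dB.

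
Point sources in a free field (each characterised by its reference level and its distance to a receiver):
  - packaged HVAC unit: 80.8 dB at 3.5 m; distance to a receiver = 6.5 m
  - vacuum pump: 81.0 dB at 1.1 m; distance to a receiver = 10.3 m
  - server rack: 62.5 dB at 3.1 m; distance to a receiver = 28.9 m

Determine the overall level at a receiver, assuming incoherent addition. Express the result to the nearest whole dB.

76 dB

Apply inverse-square spreading to bring every level to the receiver, then sum 10^(L/10).
packaged HVAC unit: 80.8 − 20·log₁₀(6.5/3.5) = 80.8 − 5.38 = 75.42 dB.
vacuum pump: 81.0 − 20·log₁₀(10.3/1.1) = 81.0 − 19.43 = 61.57 dB.
server rack: 62.5 − 20·log₁₀(28.9/3.1) = 62.5 − 19.39 = 43.11 dB.
Σ 10^(L/10) = 3.631e+07 → L_total = 10·log₁₀(3.631e+07) = 75.60 dB.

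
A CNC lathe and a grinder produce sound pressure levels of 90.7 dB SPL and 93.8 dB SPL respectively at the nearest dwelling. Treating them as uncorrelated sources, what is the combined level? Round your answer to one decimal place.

95.5 dB SPL

For uncorrelated sources the intensities add, so convert each level to linear form, sum, and take 10·log₁₀ of the total.
Σ 10^(L/10) = 10^(90.7/10) + 10^(93.8/10) = 3.574e+09.
L_total = 10·log₁₀(3.574e+09) = 95.53 dB SPL.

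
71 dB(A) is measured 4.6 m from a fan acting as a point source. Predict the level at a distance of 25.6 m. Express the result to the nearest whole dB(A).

56 dB(A)

For a point source, L₂ = L₁ − 20·log₁₀(r₂/r₁).
L₂ = 71 − 20·log₁₀(25.6/4.6) = 71 − 14.910 = 56.09 dB(A).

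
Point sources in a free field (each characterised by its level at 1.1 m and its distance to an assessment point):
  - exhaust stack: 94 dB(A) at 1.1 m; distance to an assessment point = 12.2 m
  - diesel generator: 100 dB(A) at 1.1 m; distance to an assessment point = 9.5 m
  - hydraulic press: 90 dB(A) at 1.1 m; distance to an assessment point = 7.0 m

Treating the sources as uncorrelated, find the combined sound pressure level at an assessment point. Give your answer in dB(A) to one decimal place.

Apply inverse-square spreading to bring every level to the receiver, then sum 10^(L/10).
exhaust stack: 94 − 20·log₁₀(12.2/1.1) = 94 − 20.90 = 73.10 dB(A).
diesel generator: 100 − 20·log₁₀(9.5/1.1) = 100 − 18.73 = 81.27 dB(A).
hydraulic press: 90 − 20·log₁₀(7.0/1.1) = 90 − 16.07 = 73.93 dB(A).
Σ 10^(L/10) = 1.792e+08 → L_total = 10·log₁₀(1.792e+08) = 82.53 dB(A).

82.5 dB(A)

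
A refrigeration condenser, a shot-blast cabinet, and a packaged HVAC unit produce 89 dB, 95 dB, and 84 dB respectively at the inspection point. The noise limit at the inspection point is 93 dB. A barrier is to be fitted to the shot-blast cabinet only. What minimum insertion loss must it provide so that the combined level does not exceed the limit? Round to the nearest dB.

5 dB

Fixed contribution from the other sources: Σ 10^(L/10) = 10^(89/10) + 10^(84/10) = 1.046e+09 (90.19 dB).
To meet 93 dB overall, the treated shot-blast cabinet may contribute at most 10^(93/10) − 1.046e+09 = 9.497e+08, i.e. 89.78 dB.
Required insertion loss = 95 − 89.78 = 5.22 dB.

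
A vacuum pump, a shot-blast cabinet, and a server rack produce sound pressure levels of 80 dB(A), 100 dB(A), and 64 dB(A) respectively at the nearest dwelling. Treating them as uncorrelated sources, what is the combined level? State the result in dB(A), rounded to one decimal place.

Incoherent sources combine by intensity addition: L_total = 10·log₁₀(Σ 10^(L_i/10)).
Σ 10^(L/10) = 10^(80/10) + 10^(100/10) + 10^(64/10) = 1.010e+10.
L_total = 10·log₁₀(1.010e+10) = 100.04 dB(A).

100.0 dB(A)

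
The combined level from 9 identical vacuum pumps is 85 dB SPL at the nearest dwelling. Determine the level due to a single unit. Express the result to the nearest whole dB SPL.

9 equal contributions raise the level by 10·log₁₀ 9 = 9.542 dB, so each unit alone gives 85 − 9.542.

75 dB SPL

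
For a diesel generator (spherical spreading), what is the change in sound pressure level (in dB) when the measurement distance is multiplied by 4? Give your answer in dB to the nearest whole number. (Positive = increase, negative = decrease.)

A point source loses 6 dB per doubling of distance; generally ΔL = −20·log₁₀(r₂/r₁).
ΔL = −20·log₁₀(4) = -12.04 dB.

-12 dB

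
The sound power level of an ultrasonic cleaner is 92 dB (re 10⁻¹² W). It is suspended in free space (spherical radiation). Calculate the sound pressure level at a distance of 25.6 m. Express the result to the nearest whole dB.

The power spreads over a sphere of area 4π·r², so L_p = L_w − 10·log₁₀(4π·r²).
4π·r² = 8235 m², 10·log₁₀ of that is 39.157 dB.
L_p = 92 − 39.157 = 52.84 dB.

53 dB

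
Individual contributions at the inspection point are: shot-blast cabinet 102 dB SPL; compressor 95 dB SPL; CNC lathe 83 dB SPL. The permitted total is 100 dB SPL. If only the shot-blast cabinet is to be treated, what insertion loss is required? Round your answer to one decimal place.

3.8 dB

Fixed contribution from the other sources: Σ 10^(L/10) = 10^(95/10) + 10^(83/10) = 3.362e+09 (95.27 dB SPL).
To meet 100 dB SPL overall, the treated shot-blast cabinet may contribute at most 10^(100/10) − 3.362e+09 = 6.638e+09, i.e. 98.22 dB SPL.
So the shot-blast cabinet must be reduced from 102 to 98.22 dB SPL: IL = 3.78 dB.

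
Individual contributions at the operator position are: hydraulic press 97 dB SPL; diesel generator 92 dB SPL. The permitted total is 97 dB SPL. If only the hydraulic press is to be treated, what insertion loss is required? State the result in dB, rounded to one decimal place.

The untreated sources together contribute 10^(92/10) = 1.585e+09, i.e. 92.00 dB SPL.
To meet 97 dB SPL overall, the treated hydraulic press may contribute at most 10^(97/10) − 1.585e+09 = 3.427e+09, i.e. 95.35 dB SPL.
Required insertion loss = 97 − 95.35 = 1.65 dB.

1.7 dB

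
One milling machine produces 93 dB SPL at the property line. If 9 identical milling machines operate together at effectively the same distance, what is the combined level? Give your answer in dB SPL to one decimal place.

L_total = L₁ + 10·log₁₀ N for N identical incoherent sources.
L_total = 93 + 10·log₁₀(9) = 93 + 9.542 = 102.54 dB SPL.

102.5 dB SPL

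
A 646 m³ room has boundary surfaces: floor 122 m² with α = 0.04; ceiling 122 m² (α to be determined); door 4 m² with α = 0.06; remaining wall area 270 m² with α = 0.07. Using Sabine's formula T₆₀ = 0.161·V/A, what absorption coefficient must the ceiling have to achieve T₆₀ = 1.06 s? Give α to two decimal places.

A = 0.161·V/T₆₀ = 0.161·646/1.06 = 98.12 m² sabins.
Absorption from the other surfaces = 122·0.04 + 4·0.06 + 270·0.07 = 24.02 m², so the ceiling must supply 74.10 m² over 122 m².
α = 74.10/122 = 0.607.

0.61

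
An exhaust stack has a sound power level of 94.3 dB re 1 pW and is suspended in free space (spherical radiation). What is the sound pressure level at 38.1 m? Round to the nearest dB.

52 dB

L_p = L_w − 10·log₁₀(4π·r²) with r = 38.1 m.
4π·r² = 1.824e+04 m², 10·log₁₀ of that is 42.611 dB.
L_p = 94.3 − 42.611 = 51.69 dB.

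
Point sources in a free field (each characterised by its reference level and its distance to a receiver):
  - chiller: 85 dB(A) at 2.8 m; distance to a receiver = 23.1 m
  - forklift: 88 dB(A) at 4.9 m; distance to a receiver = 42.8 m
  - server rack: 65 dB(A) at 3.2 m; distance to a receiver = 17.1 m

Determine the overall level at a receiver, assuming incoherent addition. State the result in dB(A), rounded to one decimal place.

71.1 dB(A)

First find each source's level at the receiver (point-source: −20·log₁₀(r/r_ref)), then combine on an intensity basis.
chiller: 85 − 20·log₁₀(23.1/2.8) = 85 − 18.33 = 66.67 dB(A).
forklift: 88 − 20·log₁₀(42.8/4.9) = 88 − 18.82 = 69.18 dB(A).
server rack: 65 − 20·log₁₀(17.1/3.2) = 65 − 14.56 = 50.44 dB(A).
Σ 10^(L/10) = 1.303e+07 → L_total = 10·log₁₀(1.303e+07) = 71.15 dB(A).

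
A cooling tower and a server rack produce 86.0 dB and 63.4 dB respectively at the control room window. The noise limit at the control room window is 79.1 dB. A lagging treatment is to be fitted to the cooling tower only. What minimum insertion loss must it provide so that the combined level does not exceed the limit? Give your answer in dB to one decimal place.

7.0 dB

The untreated sources together contribute 10^(63.4/10) = 2.188e+06, i.e. 63.40 dB.
To meet 79.1 dB overall, the treated cooling tower may contribute at most 10^(79.1/10) − 2.188e+06 = 7.910e+07, i.e. 78.98 dB.
Required insertion loss = 86.0 − 78.98 = 7.02 dB.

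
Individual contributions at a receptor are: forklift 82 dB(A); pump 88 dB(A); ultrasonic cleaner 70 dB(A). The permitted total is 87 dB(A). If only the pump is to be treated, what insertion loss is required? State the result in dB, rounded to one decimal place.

Everything except the pump sums to 10^(82/10) + 10^(70/10) = 1.685e+08 in linear terms, 82.27 dB(A).
To meet 87 dB(A) overall, the treated pump may contribute at most 10^(87/10) − 1.685e+08 = 3.327e+08, i.e. 85.22 dB(A).
Required insertion loss = 88 − 85.22 = 2.78 dB.

2.8 dB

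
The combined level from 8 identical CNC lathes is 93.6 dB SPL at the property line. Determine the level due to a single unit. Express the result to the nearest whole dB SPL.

85 dB SPL

For N identical incoherent sources L_total = L₁ + 10·log₁₀ N, so L₁ = 93.6 − 10·log₁₀(8) = 93.6 − 9.031.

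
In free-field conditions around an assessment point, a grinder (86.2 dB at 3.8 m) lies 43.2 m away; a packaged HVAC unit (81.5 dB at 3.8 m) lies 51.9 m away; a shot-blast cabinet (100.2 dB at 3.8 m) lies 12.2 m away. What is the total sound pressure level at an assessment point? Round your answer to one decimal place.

90.1 dB

Propagate each source to the receiver with L = L_ref − 20·log₁₀(r/r_ref), then add intensities.
grinder: 86.2 − 20·log₁₀(43.2/3.8) = 86.2 − 21.11 = 65.09 dB.
packaged HVAC unit: 81.5 − 20·log₁₀(51.9/3.8) = 81.5 − 22.71 = 58.79 dB.
shot-blast cabinet: 100.2 − 20·log₁₀(12.2/3.8) = 100.2 − 10.13 = 90.07 dB.
Σ 10^(L/10) = 1.020e+09 → L_total = 10·log₁₀(1.020e+09) = 90.09 dB.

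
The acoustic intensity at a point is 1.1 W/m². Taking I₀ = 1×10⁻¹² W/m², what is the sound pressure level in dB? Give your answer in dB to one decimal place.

Dividing by I₀ shifts the exponent by 12: I/I₀ = 1.1×10^12.
L = 10·(0.0414 + 12) = 120.41 dB.

120.4 dB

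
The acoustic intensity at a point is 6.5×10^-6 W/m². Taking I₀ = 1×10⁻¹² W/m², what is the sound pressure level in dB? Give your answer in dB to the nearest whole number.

Dividing by I₀ shifts the exponent by 12: I/I₀ = 6.5×10^6.
L = 10·(0.8129 + 6) = 68.13 dB.

68 dB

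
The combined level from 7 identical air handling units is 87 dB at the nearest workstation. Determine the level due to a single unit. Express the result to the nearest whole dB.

Dividing the total intensity by 7 lowers the level by 10·log₁₀ 7 = 8.451 dB: L₁ = 87 − 8.451.

79 dB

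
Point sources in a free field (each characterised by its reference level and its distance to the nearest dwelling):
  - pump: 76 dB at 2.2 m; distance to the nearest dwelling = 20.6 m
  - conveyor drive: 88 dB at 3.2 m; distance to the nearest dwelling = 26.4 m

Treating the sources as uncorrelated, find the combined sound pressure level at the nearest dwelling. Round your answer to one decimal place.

Propagate each source to the receiver with L = L_ref − 20·log₁₀(r/r_ref), then add intensities.
pump: 76 − 20·log₁₀(20.6/2.2) = 76 − 19.43 = 56.57 dB.
conveyor drive: 88 − 20·log₁₀(26.4/3.2) = 88 − 18.33 = 69.67 dB.
Σ 10^(L/10) = 9.724e+06 → L_total = 10·log₁₀(9.724e+06) = 69.88 dB.

69.9 dB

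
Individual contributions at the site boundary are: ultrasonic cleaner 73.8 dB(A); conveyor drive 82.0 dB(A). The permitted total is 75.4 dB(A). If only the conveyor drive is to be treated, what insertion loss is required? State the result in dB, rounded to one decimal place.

Everything except the conveyor drive sums to 10^(73.8/10) = 2.399e+07 in linear terms, 73.80 dB(A).
The limit corresponds to 10^(75.4/10) = 3.467e+07; subtracting the fixed part leaves 1.069e+07 for the conveyor drive, i.e. 70.29 dB(A).
So the conveyor drive must be reduced from 82.0 to 70.29 dB(A): IL = 11.71 dB.

11.7 dB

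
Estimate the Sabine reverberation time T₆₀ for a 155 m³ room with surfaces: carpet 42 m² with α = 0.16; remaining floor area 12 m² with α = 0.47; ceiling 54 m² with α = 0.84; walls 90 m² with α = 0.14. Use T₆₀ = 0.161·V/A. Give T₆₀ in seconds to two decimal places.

0.35 s

Summing Sᵢαᵢ: 42·0.16 + 12·0.47 + 54·0.84 + 90·0.14 = 70.32 m².
T₆₀ = 0.161·V/A = 0.161·155/70.32 = 0.355 s.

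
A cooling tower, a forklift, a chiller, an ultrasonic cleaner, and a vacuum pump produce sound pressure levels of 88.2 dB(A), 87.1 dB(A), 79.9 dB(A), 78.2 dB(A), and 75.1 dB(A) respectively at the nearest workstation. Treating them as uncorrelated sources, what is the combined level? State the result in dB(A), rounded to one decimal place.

For uncorrelated sources the intensities add, so convert each level to linear form, sum, and take 10·log₁₀ of the total.
Σ 10^(L/10) = 10^(88.2/10) + 10^(87.1/10) + 10^(79.9/10) + 10^(78.2/10) + 10^(75.1/10) = 1.370e+09.
L_total = 10·log₁₀(1.370e+09) = 91.37 dB(A).

91.4 dB(A)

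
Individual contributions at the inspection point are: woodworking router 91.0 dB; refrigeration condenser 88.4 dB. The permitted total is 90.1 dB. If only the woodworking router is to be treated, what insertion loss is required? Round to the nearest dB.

Everything except the woodworking router sums to 10^(88.4/10) = 6.918e+08 in linear terms, 88.40 dB.
To meet 90.1 dB overall, the treated woodworking router may contribute at most 10^(90.1/10) − 6.918e+08 = 3.315e+08, i.e. 85.20 dB.
Required insertion loss = 91.0 − 85.20 = 5.80 dB.

6 dB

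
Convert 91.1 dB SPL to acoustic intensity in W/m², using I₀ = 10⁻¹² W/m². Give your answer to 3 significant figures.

I = I₀·10^(L/10) = 10⁻¹² × 10^(91.1/10) = 10^(-2.890).

0.00129 W/m²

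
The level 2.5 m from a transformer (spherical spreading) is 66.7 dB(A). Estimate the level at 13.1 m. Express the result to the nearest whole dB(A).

52 dB(A)

Spherical spreading from a point source gives a 20·log₁₀(r₂/r₁) drop.
L₂ = 66.7 − 20·log₁₀(13.1/2.5) = 66.7 − 14.387 = 52.31 dB(A).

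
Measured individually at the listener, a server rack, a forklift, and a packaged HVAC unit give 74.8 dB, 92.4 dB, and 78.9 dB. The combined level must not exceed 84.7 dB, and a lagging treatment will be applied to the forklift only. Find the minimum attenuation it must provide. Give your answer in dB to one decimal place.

9.7 dB

The untreated sources together contribute 10^(74.8/10) + 10^(78.9/10) = 1.078e+08, i.e. 80.33 dB.
To meet 84.7 dB overall, the treated forklift may contribute at most 10^(84.7/10) − 1.078e+08 = 1.873e+08, i.e. 82.73 dB.
So the forklift must be reduced from 92.4 to 82.73 dB: IL = 9.67 dB.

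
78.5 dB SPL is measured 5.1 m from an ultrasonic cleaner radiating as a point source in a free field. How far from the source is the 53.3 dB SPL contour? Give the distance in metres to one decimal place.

92.8 m

For a point source L₁ − L₂ = 20·log₁₀(r₂/r₁), so r₂ = r₁·10^((L₁−L₂)/20).
r₂ = 5.1·10^((78.5−53.3)/20) = 5.1·10^(25.2/20) = 92.80 m.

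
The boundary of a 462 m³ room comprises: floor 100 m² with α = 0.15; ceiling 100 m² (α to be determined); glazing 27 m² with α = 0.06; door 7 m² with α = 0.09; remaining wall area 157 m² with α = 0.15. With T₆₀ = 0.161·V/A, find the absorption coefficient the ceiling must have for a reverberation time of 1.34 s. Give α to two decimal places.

Required total absorption A = 0.161·462/1.34 = 55.51 m².
Absorption from the other surfaces = 100·0.15 + 27·0.06 + 7·0.09 + 157·0.15 = 40.80 m², so the ceiling must supply 14.71 m² over 100 m².
α = 14.71/100 = 0.147.

0.15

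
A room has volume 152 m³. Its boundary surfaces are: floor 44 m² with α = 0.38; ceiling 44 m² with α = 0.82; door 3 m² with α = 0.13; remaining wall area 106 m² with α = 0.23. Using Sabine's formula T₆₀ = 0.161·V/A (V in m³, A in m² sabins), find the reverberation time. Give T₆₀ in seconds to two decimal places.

Total absorption A = 44·0.38 + 44·0.82 + 3·0.13 + 106·0.23 = 77.57 m² sabins.
T₆₀ = 0.161 × 152 / 77.57 = 0.315 s.

0.32 s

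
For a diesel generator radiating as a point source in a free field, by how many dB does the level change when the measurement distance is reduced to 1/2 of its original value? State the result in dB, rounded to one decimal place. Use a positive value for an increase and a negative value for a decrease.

Point-source spreading: ΔL = −20·log₁₀(r₂/r₁).
ΔL = −20·log₁₀(0.5) = +6.02 dB.

+6.0 dB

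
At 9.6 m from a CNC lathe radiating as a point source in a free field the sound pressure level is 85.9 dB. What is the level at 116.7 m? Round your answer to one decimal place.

For a point source, L₂ = L₁ − 20·log₁₀(r₂/r₁).
L₂ = 85.9 − 20·log₁₀(116.7/9.6) = 85.9 − 21.696 = 64.20 dB.

64.2 dB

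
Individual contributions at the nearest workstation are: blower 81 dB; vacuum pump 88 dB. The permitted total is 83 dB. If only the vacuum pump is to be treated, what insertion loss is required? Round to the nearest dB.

Everything except the vacuum pump sums to 10^(81/10) = 1.259e+08 in linear terms, 81.00 dB.
To meet 83 dB overall, the treated vacuum pump may contribute at most 10^(83/10) − 1.259e+08 = 7.363e+07, i.e. 78.67 dB.
So the vacuum pump must be reduced from 88 to 78.67 dB: IL = 9.33 dB.

9 dB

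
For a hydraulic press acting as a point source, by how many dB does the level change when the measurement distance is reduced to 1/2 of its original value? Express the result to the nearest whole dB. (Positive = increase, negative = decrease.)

With spherical spreading the level changes by −20·log₁₀(r₂/r₁).
ΔL = −20·log₁₀(0.5) = +6.02 dB.

+6 dB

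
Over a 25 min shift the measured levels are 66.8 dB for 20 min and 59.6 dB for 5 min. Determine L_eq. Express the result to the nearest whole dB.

66 dB

Weight each interval's intensity by its duration and average over T = 25 min:
Σ tᵢ·10^(Lᵢ/10) = 20·10^(66.8/10) + 5·10^(59.6/10) = 1.003e+08.
L_eq = 10·log₁₀(1.003e+08/25) = 66.03 dB.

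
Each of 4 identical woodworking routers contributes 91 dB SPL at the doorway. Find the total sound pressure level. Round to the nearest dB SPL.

97 dB SPL

N identical incoherent sources raise the level by 10·log₁₀ N.
L_total = 91 + 10·log₁₀(4) = 91 + 6.021 = 97.02 dB SPL.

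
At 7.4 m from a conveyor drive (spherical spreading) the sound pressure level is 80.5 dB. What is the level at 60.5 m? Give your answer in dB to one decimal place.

62.2 dB

Point-source attenuation: ΔL = 20·log₁₀(r₂/r₁) = 20·log₁₀(60.5/7.4) = 18.250 dB.
L₂ = 80.5 − 20·log₁₀(60.5/7.4) = 80.5 − 18.250 = 62.25 dB.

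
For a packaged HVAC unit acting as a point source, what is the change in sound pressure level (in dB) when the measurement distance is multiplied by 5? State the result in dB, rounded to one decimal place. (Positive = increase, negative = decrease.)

Point-source spreading: ΔL = −20·log₁₀(r₂/r₁).
ΔL = −20·log₁₀(5) = -13.98 dB.

-14.0 dB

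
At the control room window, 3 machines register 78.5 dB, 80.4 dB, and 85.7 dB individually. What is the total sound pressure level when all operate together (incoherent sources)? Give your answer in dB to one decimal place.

87.4 dB

Incoherent sources combine by intensity addition: L_total = 10·log₁₀(Σ 10^(L_i/10)).
Σ 10^(L/10) = 10^(78.5/10) + 10^(80.4/10) + 10^(85.7/10) = 5.520e+08.
L_total = 10·log₁₀(5.520e+08) = 87.42 dB.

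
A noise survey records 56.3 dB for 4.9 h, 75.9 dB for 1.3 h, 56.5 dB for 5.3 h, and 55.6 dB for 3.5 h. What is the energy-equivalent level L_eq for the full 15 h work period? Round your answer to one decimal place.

65.7 dB

The energy average is taken in the linear domain: L_eq = 10·log₁₀[(Σ tᵢ·10^(Lᵢ/10))/T], T = 15 h.
Σ tᵢ·10^(Lᵢ/10) = 4.9·10^(56.3/10) + 1.3·10^(75.9/10) + 5.3·10^(56.5/10) + 3.5·10^(55.6/10) = 5.630e+07.
L_eq = 10·log₁₀(5.630e+07/15) = 65.74 dB.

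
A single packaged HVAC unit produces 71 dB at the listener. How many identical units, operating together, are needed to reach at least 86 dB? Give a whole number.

32

N identical sources give L₁ + 10·log₁₀ N, so require 10·log₁₀ N ≥ 86 − 71 = 15.0 dB.
N ≥ 10^(15.0/10) = 31.623, so N = 32.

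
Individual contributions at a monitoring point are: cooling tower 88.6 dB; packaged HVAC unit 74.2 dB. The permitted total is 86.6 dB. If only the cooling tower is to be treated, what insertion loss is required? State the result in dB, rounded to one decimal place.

Everything except the cooling tower sums to 10^(74.2/10) = 2.630e+07 in linear terms, 74.20 dB.
The limit corresponds to 10^(86.6/10) = 4.571e+08; subtracting the fixed part leaves 4.308e+08 for the cooling tower, i.e. 86.34 dB.
Required insertion loss = 88.6 − 86.34 = 2.26 dB.

2.3 dB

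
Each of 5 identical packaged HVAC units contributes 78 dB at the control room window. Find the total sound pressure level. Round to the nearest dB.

L_total = L₁ + 10·log₁₀ N for N identical incoherent sources.
L_total = 78 + 10·log₁₀(5) = 78 + 6.990 = 84.99 dB.

85 dB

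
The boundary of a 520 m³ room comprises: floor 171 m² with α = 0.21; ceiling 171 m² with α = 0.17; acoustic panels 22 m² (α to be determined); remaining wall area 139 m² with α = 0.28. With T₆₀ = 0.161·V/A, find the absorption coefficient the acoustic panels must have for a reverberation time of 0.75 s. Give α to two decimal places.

0.35

From T₆₀ = 0.161·V/A, the target T₆₀ = 0.75 s needs A = 0.161·520/0.75 = 111.63 m².
Absorption from the other surfaces = 171·0.21 + 171·0.17 + 139·0.28 = 103.90 m², so the acoustic panels must supply 7.73 m² over 22 m².
α = 7.73/22 = 0.351.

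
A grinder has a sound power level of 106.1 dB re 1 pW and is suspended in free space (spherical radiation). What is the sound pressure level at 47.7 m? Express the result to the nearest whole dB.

L_p = L_w − 10·log₁₀(4π·r²) with r = 47.7 m.
4π·r² = 2.859e+04 m², 10·log₁₀ of that is 44.562 dB.
L_p = 106.1 − 44.562 = 61.54 dB.

62 dB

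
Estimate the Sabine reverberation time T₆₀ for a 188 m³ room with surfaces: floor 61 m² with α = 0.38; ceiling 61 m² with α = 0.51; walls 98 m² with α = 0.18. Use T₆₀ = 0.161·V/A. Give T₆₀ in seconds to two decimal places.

0.42 s

A = Σ Sᵢαᵢ = 61·0.38 + 61·0.51 + 98·0.18 = 71.93 m².
T₆₀ = 0.161 × 188 / 71.93 = 0.421 s.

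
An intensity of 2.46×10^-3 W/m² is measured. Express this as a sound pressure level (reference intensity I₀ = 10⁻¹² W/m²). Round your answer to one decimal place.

93.9 dB

I/I₀ = 2.46×10^-3/10⁻¹² = 2.46×10^9, and L = 10·log₁₀(I/I₀).
L = 10·(0.3909 + 9) = 93.91 dB.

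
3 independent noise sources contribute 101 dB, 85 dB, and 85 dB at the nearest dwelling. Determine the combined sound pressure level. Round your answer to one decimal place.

For uncorrelated sources the intensities add, so convert each level to linear form, sum, and take 10·log₁₀ of the total.
Σ 10^(L/10) = 10^(101/10) + 10^(85/10) + 10^(85/10) = 1.322e+10.
L_total = 10·log₁₀(1.322e+10) = 101.21 dB.

101.2 dB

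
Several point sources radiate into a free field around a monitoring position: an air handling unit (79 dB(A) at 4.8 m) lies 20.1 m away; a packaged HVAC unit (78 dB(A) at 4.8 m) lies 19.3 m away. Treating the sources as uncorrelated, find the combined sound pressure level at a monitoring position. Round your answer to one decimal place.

69.3 dB(A)

First find each source's level at the receiver (point-source: −20·log₁₀(r/r_ref)), then combine on an intensity basis.
air handling unit: 79 − 20·log₁₀(20.1/4.8) = 79 − 12.44 = 66.56 dB(A).
packaged HVAC unit: 78 − 20·log₁₀(19.3/4.8) = 78 − 12.09 = 65.91 dB(A).
Σ 10^(L/10) = 8.433e+06 → L_total = 10·log₁₀(8.433e+06) = 69.26 dB(A).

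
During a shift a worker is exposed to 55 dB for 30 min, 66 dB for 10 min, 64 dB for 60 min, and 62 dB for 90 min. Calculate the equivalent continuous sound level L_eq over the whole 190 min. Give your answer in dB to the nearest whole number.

The energy average is taken in the linear domain: L_eq = 10·log₁₀[(Σ tᵢ·10^(Lᵢ/10))/T], T = 190 min.
Σ tᵢ·10^(Lᵢ/10) = 30·10^(55/10) + 10·10^(66/10) + 60·10^(64/10) + 90·10^(62/10) = 3.427e+08.
L_eq = 10·log₁₀(3.427e+08/190) = 62.56 dB.

63 dB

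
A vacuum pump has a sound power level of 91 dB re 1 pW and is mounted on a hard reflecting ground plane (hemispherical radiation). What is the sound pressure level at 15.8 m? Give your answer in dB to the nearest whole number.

59 dB

L_p = L_w − 10·log₁₀(2π·r²) with r = 15.8 m.
2π·r² = 1569 m², 10·log₁₀ of that is 31.955 dB.
L_p = 91 − 31.955 = 59.05 dB.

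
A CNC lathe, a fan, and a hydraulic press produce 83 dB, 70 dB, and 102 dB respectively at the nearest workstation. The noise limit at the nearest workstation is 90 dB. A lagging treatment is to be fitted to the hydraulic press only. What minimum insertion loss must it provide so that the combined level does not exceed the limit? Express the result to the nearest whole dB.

13 dB

The untreated sources together contribute 10^(83/10) + 10^(70/10) = 2.095e+08, i.e. 83.21 dB.
The limit corresponds to 10^(90/10) = 1.000e+09; subtracting the fixed part leaves 7.905e+08 for the hydraulic press, i.e. 88.98 dB.
Required insertion loss = 102 − 88.98 = 13.02 dB.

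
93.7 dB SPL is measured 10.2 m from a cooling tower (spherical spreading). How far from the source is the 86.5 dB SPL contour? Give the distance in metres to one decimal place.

Point-source spreading drops the level by 20·log₁₀(r₂/r₁); inverting, r₂/r₁ = 10^(ΔL/20).
r₂ = 10.2·10^((93.7−86.5)/20) = 10.2·10^(7.2/20) = 23.37 m.

23.4 m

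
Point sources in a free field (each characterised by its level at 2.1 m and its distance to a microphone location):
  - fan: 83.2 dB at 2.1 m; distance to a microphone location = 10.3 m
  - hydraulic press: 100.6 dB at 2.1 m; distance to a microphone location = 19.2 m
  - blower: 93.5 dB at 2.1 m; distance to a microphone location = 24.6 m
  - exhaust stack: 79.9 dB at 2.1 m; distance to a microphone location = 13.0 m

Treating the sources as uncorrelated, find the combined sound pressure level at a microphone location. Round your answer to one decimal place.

Propagate each source to the receiver with L = L_ref − 20·log₁₀(r/r_ref), then add intensities.
fan: 83.2 − 20·log₁₀(10.3/2.1) = 83.2 − 13.81 = 69.39 dB.
hydraulic press: 100.6 − 20·log₁₀(19.2/2.1) = 100.6 − 19.22 = 81.38 dB.
blower: 93.5 − 20·log₁₀(24.6/2.1) = 93.5 − 21.37 = 72.13 dB.
exhaust stack: 79.9 − 20·log₁₀(13.0/2.1) = 79.9 − 15.83 = 64.07 dB.
Σ 10^(L/10) = 1.649e+08 → L_total = 10·log₁₀(1.649e+08) = 82.17 dB.

82.2 dB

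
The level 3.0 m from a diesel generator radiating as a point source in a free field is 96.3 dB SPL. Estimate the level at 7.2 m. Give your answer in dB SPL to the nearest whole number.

89 dB SPL

Point-source attenuation: ΔL = 20·log₁₀(r₂/r₁) = 20·log₁₀(7.2/3.0) = 7.604 dB.
L₂ = 96.3 − 20·log₁₀(7.2/3.0) = 96.3 − 7.604 = 88.70 dB SPL.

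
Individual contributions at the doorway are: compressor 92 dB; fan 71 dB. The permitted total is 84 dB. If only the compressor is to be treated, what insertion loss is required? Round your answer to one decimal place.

Everything except the compressor sums to 10^(71/10) = 1.259e+07 in linear terms, 71.00 dB.
The limit corresponds to 10^(84/10) = 2.512e+08; subtracting the fixed part leaves 2.386e+08 for the compressor, i.e. 83.78 dB.
So the compressor must be reduced from 92 to 83.78 dB: IL = 8.22 dB.

8.2 dB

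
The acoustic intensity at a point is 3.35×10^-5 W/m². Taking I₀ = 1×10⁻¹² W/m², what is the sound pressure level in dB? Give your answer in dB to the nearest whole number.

Dividing by I₀ shifts the exponent by 12: I/I₀ = 3.35×10^7.
L = 10·(0.5250 + 7) = 75.25 dB.

75 dB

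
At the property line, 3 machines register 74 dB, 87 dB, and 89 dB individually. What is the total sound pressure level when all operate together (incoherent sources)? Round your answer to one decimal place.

Incoherent sources combine by intensity addition: L_total = 10·log₁₀(Σ 10^(L_i/10)).
Σ 10^(L/10) = 10^(74/10) + 10^(87/10) + 10^(89/10) = 1.321e+09.
L_total = 10·log₁₀(1.321e+09) = 91.21 dB.

91.2 dB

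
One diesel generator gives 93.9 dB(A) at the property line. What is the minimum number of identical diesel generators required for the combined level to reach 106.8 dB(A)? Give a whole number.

20

Need L₁ + 10·log₁₀ N ≥ 106.8, i.e. log₁₀ N ≥ 1.29.
N ≥ 10^(12.9/10) = 19.498, so N = 20.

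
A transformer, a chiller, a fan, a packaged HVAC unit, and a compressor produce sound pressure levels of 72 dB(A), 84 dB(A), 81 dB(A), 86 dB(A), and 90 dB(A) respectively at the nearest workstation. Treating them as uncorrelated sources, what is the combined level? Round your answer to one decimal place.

For uncorrelated sources the intensities add, so convert each level to linear form, sum, and take 10·log₁₀ of the total.
Σ 10^(L/10) = 10^(72/10) + 10^(84/10) + 10^(81/10) + 10^(86/10) + 10^(90/10) = 1.791e+09.
L_total = 10·log₁₀(1.791e+09) = 92.53 dB(A).

92.5 dB(A)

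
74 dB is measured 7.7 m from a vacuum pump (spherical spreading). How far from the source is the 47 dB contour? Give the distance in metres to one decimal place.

Point-source spreading drops the level by 20·log₁₀(r₂/r₁); inverting, r₂/r₁ = 10^(ΔL/20).
r₂ = 7.7·10^((74−47)/20) = 7.7·10^(27.0/20) = 172.38 m.

172.4 m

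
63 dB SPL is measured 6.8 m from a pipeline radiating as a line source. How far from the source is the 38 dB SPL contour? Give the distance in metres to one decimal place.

2150.3 m

The 25.0 dB drop corresponds to a distance ratio of 10^(25.0/10) for a line source.
r₂ = 6.8·10^((63−38)/10) = 6.8·10^(25.0/10) = 2150.35 m.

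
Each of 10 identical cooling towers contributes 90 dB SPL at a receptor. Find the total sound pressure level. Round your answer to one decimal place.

N identical incoherent sources raise the level by 10·log₁₀ N.
L_total = 90 + 10·log₁₀(10) = 90 + 10.000 = 100.00 dB SPL.

100.0 dB SPL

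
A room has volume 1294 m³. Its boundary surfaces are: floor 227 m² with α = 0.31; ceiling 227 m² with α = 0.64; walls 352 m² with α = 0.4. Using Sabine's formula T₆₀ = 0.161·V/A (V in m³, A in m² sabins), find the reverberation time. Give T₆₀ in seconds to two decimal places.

0.58 s

A = Σ Sᵢαᵢ = 227·0.31 + 227·0.64 + 352·0.4 = 356.45 m².
T₆₀ = 0.161 × 1294 / 356.45 = 0.584 s.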